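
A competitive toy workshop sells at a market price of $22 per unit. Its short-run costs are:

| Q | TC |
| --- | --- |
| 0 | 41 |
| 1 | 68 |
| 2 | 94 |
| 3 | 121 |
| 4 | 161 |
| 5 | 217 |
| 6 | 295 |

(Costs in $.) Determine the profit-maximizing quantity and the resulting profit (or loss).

Tabulate TR − TC: Q=0: -41; Q=1: -46; Q=2: -50; Q=3: -55; Q=4: -73; Q=5: -107; Q=6: -163.
Profit is highest at Q = 0. Equivalently, the lowest AVC in the table is 53/2 ≈ $26.50 at Q = 2, and P = $22 falls below it — price never covers variable cost, so the firm shuts down and loses only its fixed cost.

Q = 0 (shut down); profit = -$41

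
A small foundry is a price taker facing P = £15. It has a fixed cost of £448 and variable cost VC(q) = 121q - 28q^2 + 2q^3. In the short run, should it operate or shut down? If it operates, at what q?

Shut down

From TC, MC = TC'(q) = 121 - 56q + 6q^2 and AVC = VC/q = 121 - 28q + 2q^2.
AVC hits its minimum where MC = AVC, at q = 7, giving min AVC = 121 - 28·7 + 2·7^2 = £23.
P = £15 lies below min AVC = £23; no output level covers variable cost.
Best response: produce nothing and absorb the £448 fixed cost.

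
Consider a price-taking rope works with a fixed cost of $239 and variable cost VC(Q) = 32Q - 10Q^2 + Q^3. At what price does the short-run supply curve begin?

$7 per unit

The shutdown price is the minimum of AVC. VC = 32Q - 10Q^2 + Q^3, so AVC = 32 - 10Q + Q^2.
At the minimum of AVC, MC = AVC. MC = 32 - 20Q + 3Q^2; setting MC = AVC gives 2Q^2 - 10Q = 0, so Q = 5. min AVC = 7.
For P < $7 the firm produces nothing.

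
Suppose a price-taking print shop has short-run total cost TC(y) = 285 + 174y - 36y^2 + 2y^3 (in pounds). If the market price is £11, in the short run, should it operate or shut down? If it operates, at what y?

Variable cost is VC = 174y - 36y^2 + 2y^3, so AVC = VC/y = 174 - 36y + 2y^2 and MC = dTC/dy = 174 - 72y + 6y^2.
The AVC parabola has its vertex at y = 36/4 = 9, where AVC = 174 - 36·9 + 2·9^2 = £12.
Since P = £11 < min AVC = £12, price fails to cover variable cost at any output.
The firm minimizes its loss by shutting down and losing only its fixed cost of £285.

Shut down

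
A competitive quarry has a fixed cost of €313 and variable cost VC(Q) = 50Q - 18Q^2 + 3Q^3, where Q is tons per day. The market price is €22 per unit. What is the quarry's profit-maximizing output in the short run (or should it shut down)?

Shut down

From TC, MC = TC'(Q) = 50 - 36Q + 9Q^2 and AVC = VC/Q = 50 - 18Q + 3Q^2.
The AVC parabola has its vertex at Q = 18/6 = 3, where AVC = 50 - 18·3 + 3·3^2 = €23.
P = €22 lies below min AVC = €23; no output level covers variable cost.
Shutting down limits the loss to fixed cost, €313.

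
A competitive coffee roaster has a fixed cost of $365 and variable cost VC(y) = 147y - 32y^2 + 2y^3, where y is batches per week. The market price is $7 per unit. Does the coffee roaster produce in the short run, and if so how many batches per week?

Shut down

From TC, MC = TC'(y) = 147 - 64y + 6y^2 and AVC = VC/y = 147 - 32y + 2y^2.
AVC hits its minimum where MC = AVC, at y = 8, giving min AVC = 147 - 32·8 + 2·8^2 = $19.
Since P = $7 < min AVC = $19, price fails to cover variable cost at any output.
Best response: produce nothing and absorb the $365 fixed cost.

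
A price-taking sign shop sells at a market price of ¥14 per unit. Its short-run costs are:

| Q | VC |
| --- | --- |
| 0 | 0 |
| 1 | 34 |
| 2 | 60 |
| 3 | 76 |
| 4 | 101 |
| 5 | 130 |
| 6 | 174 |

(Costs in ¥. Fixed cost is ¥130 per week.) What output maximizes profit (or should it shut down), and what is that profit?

Compute π = P·Q − TC at each output: Q=0: -130; Q=1: -150; Q=2: -162; Q=3: -164; Q=4: -175; Q=5: -190; Q=6: -220.
Profit is highest at Q = 0. Equivalently, the lowest AVC in the table is 101/4 ≈ ¥25.25 at Q = 4, and P = ¥14 falls below it — price never covers variable cost, so the firm shuts down and loses only its fixed cost.

Q = 0 (shut down); profit = -¥130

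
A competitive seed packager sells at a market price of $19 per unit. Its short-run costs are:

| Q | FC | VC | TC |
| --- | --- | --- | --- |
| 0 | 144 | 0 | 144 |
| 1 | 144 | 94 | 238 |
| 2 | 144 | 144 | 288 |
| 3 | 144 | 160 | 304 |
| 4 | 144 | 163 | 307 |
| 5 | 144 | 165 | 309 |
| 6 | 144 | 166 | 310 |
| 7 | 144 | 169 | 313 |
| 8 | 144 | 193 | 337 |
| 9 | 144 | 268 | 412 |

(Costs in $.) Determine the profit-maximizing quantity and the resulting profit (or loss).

Compute π = P·Q − TC at each output: Q=0: -144; Q=1: -219; Q=2: -250; Q=3: -247; Q=4: -231; Q=5: -214; Q=6: -196; Q=7: -180; Q=8: -185; Q=9: -241.
Profit is highest at Q = 0. Equivalently, the lowest AVC in the table is 193/8 ≈ $24.12 at Q = 8, and P = $19 falls below it — price never covers variable cost, so the firm shuts down and loses only its fixed cost.

Q = 0 (shut down); profit = -$144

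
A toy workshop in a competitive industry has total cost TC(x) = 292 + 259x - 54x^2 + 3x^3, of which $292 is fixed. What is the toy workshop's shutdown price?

The firm shuts down when price falls below the minimum of average variable cost. AVC = VC/x = 259 - 54x + 3x^2.
dAVC/dx = -54 + 6x = 0 gives x = 9. min AVC = 259 - 54·9 + 3·9^2 = 16.
So the shutdown price is $16.

$16 per unit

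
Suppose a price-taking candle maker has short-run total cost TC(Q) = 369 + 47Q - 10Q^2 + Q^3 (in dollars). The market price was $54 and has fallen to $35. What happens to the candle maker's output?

MC = 47 - 20Q + 3Q^2; the shutdown threshold is min AVC = $22 (at Q = 5).
At P = $54 ≥ min AVC, set P = MC on the rising branch: Q = 7.
At P = $35 ≥ min AVC, set P = MC: Q = 6. The firm stays open but cuts output.

Output falls from 7 to 6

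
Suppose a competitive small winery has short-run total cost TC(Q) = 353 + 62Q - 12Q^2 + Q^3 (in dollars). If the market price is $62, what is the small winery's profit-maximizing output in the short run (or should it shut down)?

Produce at Q = 8

Variable cost is VC = 62Q - 12Q^2 + Q^3, so AVC = VC/Q = 62 - 12Q + Q^2 and MC = dTC/dQ = 62 - 24Q + 3Q^2.
The AVC parabola has its vertex at Q = 12/2 = 6, where AVC = 62 - 12·6 + 6^2 = $26.
Since P = $62 ≥ min AVC = $26, price covers variable cost and the firm should produce.
P = MC gives -24Q + 3Q^2 = 0, with roots 0 and 8. Take the larger (rising MC): Q* = 8.
Check: AVC at Q = 8 is $30 ≤ P, so revenue covers variable cost.
Profit = P·Q − TC = 62·8 − 593 = -$97, a loss, but smaller than the $353 fixed cost the firm would lose by shutting down.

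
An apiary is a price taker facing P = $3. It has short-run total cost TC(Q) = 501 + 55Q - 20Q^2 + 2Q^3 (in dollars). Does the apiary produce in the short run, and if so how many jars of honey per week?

Shut down

Strip out fixed cost: VC = 55Q - 20Q^2 + 2Q^3. Then AVC = 55 - 20Q + 2Q^2 and MC = 55 - 40Q + 6Q^2.
The AVC parabola has its vertex at Q = 20/4 = 5, where AVC = 55 - 20·5 + 2·5^2 = $5.
With P < min AVC ($3 < $5), every unit sold adds to the loss.
Best response: produce nothing and absorb the $501 fixed cost.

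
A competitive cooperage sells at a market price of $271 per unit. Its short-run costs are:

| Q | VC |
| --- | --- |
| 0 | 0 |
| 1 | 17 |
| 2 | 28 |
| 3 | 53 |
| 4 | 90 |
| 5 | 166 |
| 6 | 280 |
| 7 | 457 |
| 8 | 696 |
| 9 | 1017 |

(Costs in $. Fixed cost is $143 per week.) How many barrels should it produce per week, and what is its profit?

Profit at each row (π = 271Q − TC): Q=0: -143; Q=1: 111; Q=2: 371; Q=3: 617; Q=4: 851; Q=5: 1046; Q=6: 1203; Q=7: 1297; Q=8: 1329; Q=9: 1279.
Profit is maximized at Q = 8. AVC there is 696/8 = $87 ≤ P, so producing beats shutting down (which would give -$143).

Q = 8; profit = $1329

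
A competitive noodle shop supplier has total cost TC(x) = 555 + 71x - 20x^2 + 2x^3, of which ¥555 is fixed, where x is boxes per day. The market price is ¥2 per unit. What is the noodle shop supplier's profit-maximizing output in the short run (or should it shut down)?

Shut down

From TC, MC = TC'(x) = 71 - 40x + 6x^2 and AVC = VC/x = 71 - 20x + 2x^2.
AVC hits its minimum where MC = AVC, at x = 5, giving min AVC = 71 - 20·5 + 2·5^2 = ¥21.
P = ¥2 lies below min AVC = ¥21; no output level covers variable cost.
Best response: produce nothing and absorb the ¥555 fixed cost.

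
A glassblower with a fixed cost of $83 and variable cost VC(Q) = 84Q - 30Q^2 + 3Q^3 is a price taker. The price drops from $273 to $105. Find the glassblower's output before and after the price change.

Output falls from 9 to 7

AVC = 84 - 30Q + 3Q^2, minimized at Q = 5 where min AVC = $9. MC = 84 - 60Q + 9Q^2.
With P = $273 above the shutdown price, P = MC gives Q = 9.
At P = $105 ≥ min AVC, set P = MC: Q = 7. The firm stays open but cuts output.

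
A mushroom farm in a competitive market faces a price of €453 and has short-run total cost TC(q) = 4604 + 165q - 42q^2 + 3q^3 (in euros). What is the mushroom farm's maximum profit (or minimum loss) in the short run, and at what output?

AVC = 165 - 42q + 3q^2 has its minimum €18 at q = 7; price €453 clears that bar, so the firm operates.
MC = 165 - 84q + 9q^2. Setting P = MC and taking the root on the rising branch gives q* = 12.
TR = 453·12 = 5436. TC = 4604 + 1116 = 5720. Profit = 5436 − 5720 = -€284.
That loss of €284 beats the €4604 the firm would lose by shutting down; producing recovers €4320 of fixed cost.

Profit = -€284 at q = 12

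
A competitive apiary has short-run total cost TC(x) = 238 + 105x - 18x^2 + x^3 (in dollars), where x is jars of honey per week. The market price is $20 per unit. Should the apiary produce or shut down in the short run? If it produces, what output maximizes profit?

Shut down

From TC, MC = TC'(x) = 105 - 36x + 3x^2 and AVC = VC/x = 105 - 18x + x^2.
The AVC parabola has its vertex at x = 18/2 = 9, where AVC = 105 - 18·9 + 9^2 = $24.
P = $20 lies below min AVC = $24; no output level covers variable cost.
The firm minimizes its loss by shutting down and losing only its fixed cost of $238.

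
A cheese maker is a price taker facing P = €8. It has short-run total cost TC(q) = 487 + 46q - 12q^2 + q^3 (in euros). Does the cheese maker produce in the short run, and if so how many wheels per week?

From TC, MC = TC'(q) = 46 - 24q + 3q^2 and AVC = VC/q = 46 - 12q + q^2.
AVC is minimized where dAVC/dq = -12 + 2q = 0, at q = 6; min AVC = 46 - 12·6 + 6^2 = €10.
With P < min AVC (€8 < €10), every unit sold adds to the loss.
The firm minimizes its loss by shutting down and losing only its fixed cost of €487.

Shut down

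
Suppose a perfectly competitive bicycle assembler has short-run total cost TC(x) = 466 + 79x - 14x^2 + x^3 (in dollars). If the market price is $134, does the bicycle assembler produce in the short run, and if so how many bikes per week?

Variable cost is VC = 79x - 14x^2 + x^3, so AVC = VC/x = 79 - 14x + x^2 and MC = dTC/dx = 79 - 28x + 3x^2.
AVC hits its minimum where MC = AVC, at x = 7, giving min AVC = 79 - 14·7 + 7^2 = $30.
Since P = $134 ≥ min AVC = $30, price covers variable cost and the firm should produce.
Solving P = MC: -55 - 28x + 3x^2 = 0 ⇒ x = -5/3 or 11. On the upward-sloping branch, x* = 11.
Check: AVC at x = 11 is $46 ≤ P, so revenue covers variable cost.
Profit = P·x − TC = 134·11 − 972 = $502.

Produce at x = 11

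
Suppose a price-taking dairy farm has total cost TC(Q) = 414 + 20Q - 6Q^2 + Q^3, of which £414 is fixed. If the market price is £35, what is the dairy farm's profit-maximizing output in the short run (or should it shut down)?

Strip out fixed cost: VC = 20Q - 6Q^2 + Q^3. Then AVC = 20 - 6Q + Q^2 and MC = 20 - 12Q + 3Q^2.
AVC hits its minimum where MC = AVC, at Q = 3, giving min AVC = 20 - 6·3 + 3^2 = £11.
Since P = £35 ≥ min AVC = £11, price covers variable cost and the firm should produce.
Set P = MC: 35 = 20 - 12Q + 3Q^2 → -15 - 12Q + 3Q^2 = 0. The roots are Q = -1 and Q = 5; the profit-maximizing output is on the rising part of MC, so Q* = 5.
Check: AVC at Q = 5 is £15 ≤ P, so revenue covers variable cost.
Profit = P·Q − TC = 35·5 − 489 = -£314, a loss, but smaller than the £414 fixed cost the firm would lose by shutting down.

Produce at Q = 5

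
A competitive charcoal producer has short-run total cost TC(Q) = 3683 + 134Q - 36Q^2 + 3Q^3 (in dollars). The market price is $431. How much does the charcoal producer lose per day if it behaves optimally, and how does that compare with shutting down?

AVC = 134 - 36Q + 3Q^2 has its minimum $26 at Q = 6; price $431 clears that bar, so the firm operates.
With MC = 134 - 72Q + 9Q^2, P = MC on the upward-sloping part at Q* = 11.
TR = 431·11 = 4741. TC = 3683 + 1111 = 4794. Profit = 4741 − 4794 = -$53.
That loss of $53 beats the $3683 the firm would lose by shutting down; producing recovers $3630 of fixed cost.

Profit = -$53 at Q = 11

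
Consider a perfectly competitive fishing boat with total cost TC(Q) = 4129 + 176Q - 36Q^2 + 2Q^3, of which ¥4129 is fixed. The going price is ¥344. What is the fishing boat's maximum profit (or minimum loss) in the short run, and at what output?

AVC = 176 - 36Q + 2Q^2; min AVC = ¥14 at Q = 9. Since P = ¥344 ≥ min AVC, the firm produces.
With MC = 176 - 72Q + 6Q^2, P = MC on the upward-sloping part at Q* = 14.
TR = 344·14 = 4816. TC = 4129 + 896 = 5025. Profit = 4816 − 5025 = -¥209.
By producing, the firm covers all variable cost plus ¥3920 of fixed cost; shutting down would lose the full ¥4129.

Profit = -¥209 at Q = 14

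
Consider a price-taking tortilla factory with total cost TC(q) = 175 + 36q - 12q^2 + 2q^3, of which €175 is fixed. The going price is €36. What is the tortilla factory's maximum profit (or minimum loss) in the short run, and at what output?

AVC = 36 - 12q + 2q^2 has its minimum €18 at q = 3; price €36 clears that bar, so the firm operates.
MC = 36 - 24q + 6q^2. Setting P = MC and taking the root on the rising branch gives q* = 4.
TR = 36·4 = 144. TC = 175 + 80 = 255. Profit = 144 − 255 = -€111.
By producing, the firm covers all variable cost plus €64 of fixed cost; shutting down would lose the full €175.

Profit = -€111 at q = 4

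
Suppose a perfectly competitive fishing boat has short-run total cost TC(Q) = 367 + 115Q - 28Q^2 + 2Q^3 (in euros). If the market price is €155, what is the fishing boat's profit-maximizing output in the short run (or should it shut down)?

Variable cost is VC = 115Q - 28Q^2 + 2Q^3, so AVC = VC/Q = 115 - 28Q + 2Q^2 and MC = dTC/dQ = 115 - 56Q + 6Q^2.
AVC hits its minimum where MC = AVC, at Q = 7, giving min AVC = 115 - 28·7 + 2·7^2 = €17.
Since P = €155 ≥ min AVC = €17, price covers variable cost and the firm should produce.
P = MC gives -40 - 56Q + 6Q^2 = 0, with roots -2/3 and 10. Take the larger (rising MC): Q* = 10.
Check: AVC at Q = 10 is €35 ≤ P, so revenue covers variable cost.
Profit = P·Q − TC = 155·10 − 717 = €833.

Produce at Q = 10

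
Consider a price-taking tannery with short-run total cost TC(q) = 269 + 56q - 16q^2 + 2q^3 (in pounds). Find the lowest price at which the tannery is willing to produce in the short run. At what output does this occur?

£24 per unit, at q = 4

Short-run supply begins at min AVC. From VC = 56q - 16q^2 + 2q^3, AVC = 56 - 16q + 2q^2.
dAVC/dq = -16 + 4q = 0 gives q = 4. min AVC = 56 - 16·4 + 2·4^2 = 24.
The firm shuts down for any P below £24.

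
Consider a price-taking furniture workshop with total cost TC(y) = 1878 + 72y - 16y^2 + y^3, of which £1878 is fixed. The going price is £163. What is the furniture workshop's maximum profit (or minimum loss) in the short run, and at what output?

Profit = -£188 at y = 13

AVC = 72 - 16y + y^2; min AVC = £8 at y = 8. Since P = £163 ≥ min AVC, the firm produces.
MC = 72 - 32y + 3y^2. Setting P = MC and taking the root on the rising branch gives y* = 13.
TR = 163·13 = 2119. TC = 1878 + 429 = 2307. Profit = 2119 − 2307 = -£188.
Shutting down would mean losing the fixed cost of £1878, so operating at a loss of £188 is better by £1690.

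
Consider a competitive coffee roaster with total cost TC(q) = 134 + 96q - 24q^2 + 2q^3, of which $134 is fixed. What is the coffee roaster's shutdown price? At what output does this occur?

$24 per unit, at q = 6

The shutdown price is the minimum of AVC. VC = 96q - 24q^2 + 2q^3, so AVC = 96 - 24q + 2q^2.
At the minimum of AVC, MC = AVC. MC = 96 - 48q + 6q^2; setting MC = AVC gives 4q^2 - 24q = 0, so q = 6. min AVC = 24.
For P < $24 the firm produces nothing.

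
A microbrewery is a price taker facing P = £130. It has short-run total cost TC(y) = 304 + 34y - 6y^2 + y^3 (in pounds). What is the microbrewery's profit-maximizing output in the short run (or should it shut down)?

From TC, MC = TC'(y) = 34 - 12y + 3y^2 and AVC = VC/y = 34 - 6y + y^2.
AVC is minimized where dAVC/dy = -6 + 2y = 0, at y = 3; min AVC = 34 - 6·3 + 3^2 = £25.
P = £130 exceeds min AVC = £25, so the firm stays open.
Solving P = MC: -96 - 12y + 3y^2 = 0 ⇒ y = -4 or 8. On the upward-sloping branch, y* = 8.
Check: AVC at y = 8 is £50 ≤ P, so revenue covers variable cost.
Profit = P·y − TC = 130·8 − 704 = £336.

Produce at y = 8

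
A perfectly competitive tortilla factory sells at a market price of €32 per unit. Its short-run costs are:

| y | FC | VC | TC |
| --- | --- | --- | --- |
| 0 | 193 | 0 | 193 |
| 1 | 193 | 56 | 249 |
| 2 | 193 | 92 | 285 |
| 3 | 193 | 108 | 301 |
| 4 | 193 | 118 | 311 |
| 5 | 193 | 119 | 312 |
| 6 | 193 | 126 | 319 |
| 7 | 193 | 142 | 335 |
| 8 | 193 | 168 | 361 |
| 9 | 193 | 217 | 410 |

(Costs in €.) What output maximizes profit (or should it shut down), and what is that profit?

y = 8; profit = -€105

Profit at each row (π = 32y − TC): y=0: -193; y=1: -217; y=2: -221; y=3: -205; y=4: -183; y=5: -152; y=6: -127; y=7: -111; y=8: -105; y=9: -122.
Profit is maximized at y = 8. AVC there is 168/8 = €21 ≤ P, so producing beats shutting down (which would give -€193).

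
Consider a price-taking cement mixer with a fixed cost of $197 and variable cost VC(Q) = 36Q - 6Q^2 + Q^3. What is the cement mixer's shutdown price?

$27 per unit

Short-run supply begins at min AVC. From VC = 36Q - 6Q^2 + Q^3, AVC = 36 - 6Q + Q^2.
At the minimum of AVC, MC = AVC. MC = 36 - 12Q + 3Q^2; setting MC = AVC gives 2Q^2 - 6Q = 0, so Q = 3. min AVC = 27.
The firm shuts down for any P below $27.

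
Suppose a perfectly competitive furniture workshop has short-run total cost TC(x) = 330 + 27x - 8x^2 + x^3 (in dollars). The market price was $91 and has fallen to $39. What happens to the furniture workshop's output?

Output falls from 8 to 6

MC = 27 - 16x + 3x^2; the shutdown threshold is min AVC = $11 (at x = 4).
With P = $91 above the shutdown price, P = MC gives x = 8.
At P = $39 ≥ min AVC, set P = MC: x = 6. The firm stays open but cuts output.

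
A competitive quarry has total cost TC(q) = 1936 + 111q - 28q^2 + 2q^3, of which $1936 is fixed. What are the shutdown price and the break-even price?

Shutdown price = $13; break-even price = $221

AVC = 111 - 28q + 2q^2; minimized at q = 7, giving min AVC = $13. That is the shutdown price.
ATC = 1936/q + 111 - 28q + 2q^2. Setting dATC/dq = −1936/q^2 − 28 + 4q = 0 gives q = 11 (since 4·11^3 − 28·11^2 = 1936).
min ATC = 1936/11 + 111 − 28·11 + 2·11^2 = $221. That is the break-even price.
For $13 ≤ P < $221 the firm produces at a loss; below $13 it shuts down.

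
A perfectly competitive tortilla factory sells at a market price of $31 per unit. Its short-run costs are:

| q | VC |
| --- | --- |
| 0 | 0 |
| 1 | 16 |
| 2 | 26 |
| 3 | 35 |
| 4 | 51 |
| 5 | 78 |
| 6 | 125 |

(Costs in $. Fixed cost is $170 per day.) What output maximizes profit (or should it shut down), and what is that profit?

Profit at each row (π = 31q − TC): q=0: -170; q=1: -155; q=2: -134; q=3: -112; q=4: -97; q=5: -93; q=6: -109.
Profit is maximized at q = 5. AVC there is 78/5 = $15.60 ≤ P, so producing beats shutting down (which would give -$170).

q = 5; profit = -$93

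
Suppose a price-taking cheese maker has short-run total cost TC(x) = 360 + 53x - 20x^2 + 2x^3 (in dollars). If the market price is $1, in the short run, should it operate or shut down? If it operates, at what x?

From TC, MC = TC'(x) = 53 - 40x + 6x^2 and AVC = VC/x = 53 - 20x + 2x^2.
The AVC parabola has its vertex at x = 20/4 = 5, where AVC = 53 - 20·5 + 2·5^2 = $3.
With P < min AVC ($1 < $3), every unit sold adds to the loss.
The firm minimizes its loss by shutting down and losing only its fixed cost of $360.

Shut down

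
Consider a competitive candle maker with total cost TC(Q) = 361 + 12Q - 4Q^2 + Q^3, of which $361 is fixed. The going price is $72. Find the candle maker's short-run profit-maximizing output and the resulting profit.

Profit = -$73 at Q = 6

AVC = 12 - 4Q + Q^2; min AVC = $8 at Q = 2. Since P = $72 ≥ min AVC, the firm produces.
With MC = 12 - 8Q + 3Q^2, P = MC on the upward-sloping part at Q* = 6.
TR = 72·6 = 432. TC = 361 + 144 = 505. Profit = 432 − 505 = -$73.
That loss of $73 beats the $361 the firm would lose by shutting down; producing recovers $288 of fixed cost.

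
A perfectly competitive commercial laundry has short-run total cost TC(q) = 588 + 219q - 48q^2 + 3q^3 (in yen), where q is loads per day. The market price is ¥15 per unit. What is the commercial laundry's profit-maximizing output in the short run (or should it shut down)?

Shut down

Variable cost is VC = 219q - 48q^2 + 3q^3, so AVC = VC/q = 219 - 48q + 3q^2 and MC = dTC/dq = 219 - 96q + 9q^2.
AVC hits its minimum where MC = AVC, at q = 8, giving min AVC = 219 - 48·8 + 3·8^2 = ¥27.
Since P = ¥15 < min AVC = ¥27, price fails to cover variable cost at any output.
The firm minimizes its loss by shutting down and losing only its fixed cost of ¥588.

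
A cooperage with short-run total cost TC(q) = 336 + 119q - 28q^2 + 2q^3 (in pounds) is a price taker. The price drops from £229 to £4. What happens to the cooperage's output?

Output falls from 11 to 0 (the firm shuts down)

AVC = 119 - 28q + 2q^2, minimized at q = 7 where min AVC = £21. MC = 119 - 56q + 6q^2.
With P = £229 above the shutdown price, P = MC gives q = 11.
At P = £4 < min AVC = £21, price no longer covers variable cost at any output, so the firm shuts down: q = 0.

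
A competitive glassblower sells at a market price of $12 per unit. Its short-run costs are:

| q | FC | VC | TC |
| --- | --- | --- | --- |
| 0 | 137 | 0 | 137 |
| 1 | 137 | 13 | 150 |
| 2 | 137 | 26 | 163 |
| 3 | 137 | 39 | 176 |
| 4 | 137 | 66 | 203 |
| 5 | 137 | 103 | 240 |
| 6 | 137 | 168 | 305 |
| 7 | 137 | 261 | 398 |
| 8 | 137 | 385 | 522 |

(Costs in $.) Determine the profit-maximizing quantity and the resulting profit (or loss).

Profit at each row (π = 12q − TC): q=0: -137; q=1: -138; q=2: -139; q=3: -140; q=4: -155; q=5: -180; q=6: -233; q=7: -314; q=8: -426.
Profit is highest at q = 0. Equivalently, the lowest AVC in the table is 13/1 ≈ $13 at q = 1, and P = $12 falls below it — price never covers variable cost, so the firm shuts down and loses only its fixed cost.

q = 0 (shut down); profit = -$137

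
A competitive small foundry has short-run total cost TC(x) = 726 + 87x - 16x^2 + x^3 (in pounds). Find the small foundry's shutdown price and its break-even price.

Shutdown price = £23; break-even price = £98

AVC = 87 - 16x + x^2; minimized at x = 8, giving min AVC = £23. That is the shutdown price.
ATC = 726/x + 87 - 16x + x^2. Setting dATC/dx = −726/x^2 − 16 + 2x = 0 gives x = 11 (since 2·11^3 − 16·11^2 = 726).
min ATC = 726/11 + 87 − 16·11 + 11^2 = £98. That is the break-even price.
Between these two prices the firm operates at a loss; above £98 it earns a profit.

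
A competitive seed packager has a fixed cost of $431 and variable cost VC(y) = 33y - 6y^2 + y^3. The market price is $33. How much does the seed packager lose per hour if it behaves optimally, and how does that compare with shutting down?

Profit = -$399 at y = 4

AVC = 33 - 6y + y^2; min AVC = $24 at y = 3. Since P = $33 ≥ min AVC, the firm produces.
With MC = 33 - 12y + 3y^2, P = MC on the upward-sloping part at y* = 4.
TR = 33·4 = 132. TC = 431 + 100 = 531. Profit = 132 − 531 = -$399.
Shutting down would mean losing the fixed cost of $431, so operating at a loss of $399 is better by $32.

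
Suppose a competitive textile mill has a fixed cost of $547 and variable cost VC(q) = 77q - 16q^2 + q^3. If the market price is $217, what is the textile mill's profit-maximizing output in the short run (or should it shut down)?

Variable cost is VC = 77q - 16q^2 + q^3, so AVC = VC/q = 77 - 16q + q^2 and MC = dTC/dq = 77 - 32q + 3q^2.
AVC hits its minimum where MC = AVC, at q = 8, giving min AVC = 77 - 16·8 + 8^2 = $13.
Because $217 ≥ $13, revenue can cover variable cost; the firm operates.
Solving P = MC: -140 - 32q + 3q^2 = 0 ⇒ q = -10/3 or 14. On the upward-sloping branch, q* = 14.
Check: AVC at q = 14 is $49 ≤ P, so revenue covers variable cost.
Profit = P·q − TC = 217·14 − 1233 = $1805.

Produce at q = 14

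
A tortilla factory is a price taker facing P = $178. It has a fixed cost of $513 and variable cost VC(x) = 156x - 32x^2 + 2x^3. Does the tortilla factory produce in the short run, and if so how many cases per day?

Produce at x = 11

Strip out fixed cost: VC = 156x - 32x^2 + 2x^3. Then AVC = 156 - 32x + 2x^2 and MC = 156 - 64x + 6x^2.
AVC hits its minimum where MC = AVC, at x = 8, giving min AVC = 156 - 32·8 + 2·8^2 = $28.
Because $178 ≥ $28, revenue can cover variable cost; the firm operates.
P = MC gives -22 - 64x + 6x^2 = 0, with roots -1/3 and 11. Take the larger (rising MC): x* = 11.
Check: AVC at x = 11 is $46 ≤ P, so revenue covers variable cost.
Profit = P·x − TC = 178·11 − 1019 = $939.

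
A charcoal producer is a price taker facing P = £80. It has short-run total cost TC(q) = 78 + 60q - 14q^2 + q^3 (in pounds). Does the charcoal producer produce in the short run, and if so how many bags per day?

Produce at q = 10

Strip out fixed cost: VC = 60q - 14q^2 + q^3. Then AVC = 60 - 14q + q^2 and MC = 60 - 28q + 3q^2.
AVC is minimized where dAVC/dq = -14 + 2q = 0, at q = 7; min AVC = 60 - 14·7 + 7^2 = £11.
Because £80 ≥ £11, revenue can cover variable cost; the firm operates.
P = MC gives -20 - 28q + 3q^2 = 0, with roots -2/3 and 10. Take the larger (rising MC): q* = 10.
Check: AVC at q = 10 is £20 ≤ P, so revenue covers variable cost.
Profit = P·q − TC = 80·10 − 278 = £522.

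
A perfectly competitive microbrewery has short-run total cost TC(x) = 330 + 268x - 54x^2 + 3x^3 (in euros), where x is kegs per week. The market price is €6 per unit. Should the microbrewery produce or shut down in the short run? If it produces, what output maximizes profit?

Shut down

Variable cost is VC = 268x - 54x^2 + 3x^3, so AVC = VC/x = 268 - 54x + 3x^2 and MC = dTC/dx = 268 - 108x + 9x^2.
AVC is minimized where dAVC/dx = -54 + 6x = 0, at x = 9; min AVC = 268 - 54·9 + 3·9^2 = €25.
P = €6 lies below min AVC = €25; no output level covers variable cost.
Shutting down limits the loss to fixed cost, €330.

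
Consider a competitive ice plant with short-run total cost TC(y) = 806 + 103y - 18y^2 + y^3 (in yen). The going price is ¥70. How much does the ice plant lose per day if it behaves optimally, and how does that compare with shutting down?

Profit = -¥322 at y = 11

AVC = 103 - 18y + y^2; min AVC = ¥22 at y = 9. Since P = ¥70 ≥ min AVC, the firm produces.
MC = 103 - 36y + 3y^2. Setting P = MC and taking the root on the rising branch gives y* = 11.
TR = 70·11 = 770. TC = 806 + 286 = 1092. Profit = 770 − 1092 = -¥322.
That loss of ¥322 beats the ¥806 the firm would lose by shutting down; producing recovers ¥484 of fixed cost.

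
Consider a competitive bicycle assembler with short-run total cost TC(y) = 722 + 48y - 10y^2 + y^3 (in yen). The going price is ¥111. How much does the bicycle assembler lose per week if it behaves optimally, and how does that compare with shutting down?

AVC = 48 - 10y + y^2; min AVC = ¥23 at y = 5. Since P = ¥111 ≥ min AVC, the firm produces.
MC = 48 - 20y + 3y^2. Setting P = MC and taking the root on the rising branch gives y* = 9.
TR = 111·9 = 999. TC = 722 + 351 = 1073. Profit = 999 − 1073 = -¥74.
Shutting down would mean losing the fixed cost of ¥722, so operating at a loss of ¥74 is better by ¥648.

Profit = -¥74 at y = 9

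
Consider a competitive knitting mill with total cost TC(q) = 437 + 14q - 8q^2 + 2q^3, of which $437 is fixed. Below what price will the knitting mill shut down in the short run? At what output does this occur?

$6 per unit, at q = 2

The shutdown price is the minimum of AVC. VC = 14q - 8q^2 + 2q^3, so AVC = 14 - 8q + 2q^2.
dAVC/dq = -8 + 4q = 0 gives q = 2. min AVC = 14 - 8·2 + 2·2^2 = 6.
The firm shuts down for any P below $6.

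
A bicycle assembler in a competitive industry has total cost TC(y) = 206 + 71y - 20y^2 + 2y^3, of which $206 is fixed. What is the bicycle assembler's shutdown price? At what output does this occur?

The firm shuts down when price falls below the minimum of average variable cost. AVC = VC/y = 71 - 20y + 2y^2.
At the minimum of AVC, MC = AVC. MC = 71 - 40y + 6y^2; setting MC = AVC gives 4y^2 - 20y = 0, so y = 5. min AVC = 21.
For P < $21 the firm produces nothing.

$21 per unit, at y = 5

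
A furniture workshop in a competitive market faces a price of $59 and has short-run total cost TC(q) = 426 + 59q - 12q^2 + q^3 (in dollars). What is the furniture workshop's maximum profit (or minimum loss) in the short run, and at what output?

AVC = 59 - 12q + q^2 has its minimum $23 at q = 6; price $59 clears that bar, so the firm operates.
With MC = 59 - 24q + 3q^2, P = MC on the upward-sloping part at q* = 8.
TR = 59·8 = 472. TC = 426 + 216 = 642. Profit = 472 − 642 = -$170.
That loss of $170 beats the $426 the firm would lose by shutting down; producing recovers $256 of fixed cost.

Profit = -$170 at q = 8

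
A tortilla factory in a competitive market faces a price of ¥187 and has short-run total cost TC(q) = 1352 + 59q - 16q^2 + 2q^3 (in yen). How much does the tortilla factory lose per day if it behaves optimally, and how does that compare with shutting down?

Profit = -¥328 at q = 8

AVC = 59 - 16q + 2q^2 has its minimum ¥27 at q = 4; price ¥187 clears that bar, so the firm operates.
MC = 59 - 32q + 6q^2. Setting P = MC and taking the root on the rising branch gives q* = 8.
TR = 187·8 = 1496. TC = 1352 + 472 = 1824. Profit = 1496 − 1824 = -¥328.
By producing, the firm covers all variable cost plus ¥1024 of fixed cost; shutting down would lose the full ¥1352.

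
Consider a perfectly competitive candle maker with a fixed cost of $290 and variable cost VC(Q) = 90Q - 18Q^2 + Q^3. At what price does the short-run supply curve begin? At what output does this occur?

Short-run supply begins at min AVC. From VC = 90Q - 18Q^2 + Q^3, AVC = 90 - 18Q + Q^2.
At the minimum of AVC, MC = AVC. MC = 90 - 36Q + 3Q^2; setting MC = AVC gives 2Q^2 - 18Q = 0, so Q = 9. min AVC = 9.
For P < $9 the firm produces nothing.

$9 per unit, at Q = 9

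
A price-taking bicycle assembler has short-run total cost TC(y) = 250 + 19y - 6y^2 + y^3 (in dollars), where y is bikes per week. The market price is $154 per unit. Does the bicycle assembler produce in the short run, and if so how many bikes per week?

Produce at y = 9

Strip out fixed cost: VC = 19y - 6y^2 + y^3. Then AVC = 19 - 6y + y^2 and MC = 19 - 12y + 3y^2.
The AVC parabola has its vertex at y = 6/2 = 3, where AVC = 19 - 6·3 + 3^2 = $10.
P = $154 exceeds min AVC = $10, so the firm stays open.
Set P = MC: 154 = 19 - 12y + 3y^2 → -135 - 12y + 3y^2 = 0. The roots are y = -5 and y = 9; the profit-maximizing output is on the rising part of MC, so y* = 9.
Check: AVC at y = 9 is $46 ≤ P, so revenue covers variable cost.
Profit = P·y − TC = 154·9 − 664 = $722.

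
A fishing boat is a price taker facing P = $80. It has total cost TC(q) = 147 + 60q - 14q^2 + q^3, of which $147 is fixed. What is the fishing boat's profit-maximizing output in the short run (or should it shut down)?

Variable cost is VC = 60q - 14q^2 + q^3, so AVC = VC/q = 60 - 14q + q^2 and MC = dTC/dq = 60 - 28q + 3q^2.
AVC is minimized where dAVC/dq = -14 + 2q = 0, at q = 7; min AVC = 60 - 14·7 + 7^2 = $11.
Because $80 ≥ $11, revenue can cover variable cost; the firm operates.
Solving P = MC: -20 - 28q + 3q^2 = 0 ⇒ q = -2/3 or 10. On the upward-sloping branch, q* = 10.
Check: AVC at q = 10 is $20 ≤ P, so revenue covers variable cost.
Profit = P·q − TC = 80·10 − 347 = $453.

Produce at q = 10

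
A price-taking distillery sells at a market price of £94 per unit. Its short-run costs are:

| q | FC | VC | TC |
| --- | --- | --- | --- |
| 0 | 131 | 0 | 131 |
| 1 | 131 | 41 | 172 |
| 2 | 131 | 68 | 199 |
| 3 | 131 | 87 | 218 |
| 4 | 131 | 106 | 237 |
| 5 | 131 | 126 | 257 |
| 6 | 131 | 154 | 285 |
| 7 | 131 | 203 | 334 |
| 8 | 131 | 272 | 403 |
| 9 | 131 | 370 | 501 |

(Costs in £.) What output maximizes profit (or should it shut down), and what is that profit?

q = 8; profit = £349

Compute π = P·q − TC at each output: q=0: -131; q=1: -78; q=2: -11; q=3: 64; q=4: 139; q=5: 213; q=6: 279; q=7: 324; q=8: 349; q=9: 345.
Profit is maximized at q = 8. AVC there is 272/8 = £34 ≤ P, so producing beats shutting down (which would give -£131).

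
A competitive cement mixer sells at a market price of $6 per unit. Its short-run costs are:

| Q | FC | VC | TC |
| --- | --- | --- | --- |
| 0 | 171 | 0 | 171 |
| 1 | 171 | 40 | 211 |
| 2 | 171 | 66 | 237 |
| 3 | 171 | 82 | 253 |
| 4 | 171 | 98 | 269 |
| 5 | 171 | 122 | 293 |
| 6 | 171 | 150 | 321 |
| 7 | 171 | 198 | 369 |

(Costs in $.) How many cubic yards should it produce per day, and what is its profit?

Profit at each row (π = 6Q − TC): Q=0: -171; Q=1: -205; Q=2: -225; Q=3: -235; Q=4: -245; Q=5: -263; Q=6: -285; Q=7: -327.
Profit is highest at Q = 0. Equivalently, the lowest AVC in the table is 122/5 ≈ $24.40 at Q = 5, and P = $6 falls below it — price never covers variable cost, so the firm shuts down and loses only its fixed cost.

Q = 0 (shut down); profit = -$171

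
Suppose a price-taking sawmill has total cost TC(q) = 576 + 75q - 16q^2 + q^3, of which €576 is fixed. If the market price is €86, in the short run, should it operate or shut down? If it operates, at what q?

Strip out fixed cost: VC = 75q - 16q^2 + q^3. Then AVC = 75 - 16q + q^2 and MC = 75 - 32q + 3q^2.
AVC is minimized where dAVC/dq = -16 + 2q = 0, at q = 8; min AVC = 75 - 16·8 + 8^2 = €11.
P = €86 exceeds min AVC = €11, so the firm stays open.
Solving P = MC: -11 - 32q + 3q^2 = 0 ⇒ q = -1/3 or 11. On the upward-sloping branch, q* = 11.
Check: AVC at q = 11 is €20 ≤ P, so revenue covers variable cost.
Profit = P·q − TC = 86·11 − 796 = €150.

Produce at q = 11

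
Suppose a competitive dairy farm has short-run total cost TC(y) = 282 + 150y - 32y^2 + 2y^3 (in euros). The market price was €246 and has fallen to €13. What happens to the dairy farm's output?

AVC = 150 - 32y + 2y^2, minimized at y = 8 where min AVC = €22. MC = 150 - 64y + 6y^2.
With P = €246 above the shutdown price, P = MC gives y = 12.
At P = €13 < min AVC = €22, price no longer covers variable cost at any output, so the firm shuts down: y = 0.

Output falls from 12 to 0 (the firm shuts down)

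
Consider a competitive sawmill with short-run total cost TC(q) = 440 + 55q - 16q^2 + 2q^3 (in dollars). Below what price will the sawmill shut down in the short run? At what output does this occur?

$23 per unit, at q = 4

Short-run supply begins at min AVC. From VC = 55q - 16q^2 + 2q^3, AVC = 55 - 16q + 2q^2.
dAVC/dq = -16 + 4q = 0 gives q = 4. min AVC = 55 - 16·4 + 2·4^2 = 23.
The firm shuts down for any P below $23.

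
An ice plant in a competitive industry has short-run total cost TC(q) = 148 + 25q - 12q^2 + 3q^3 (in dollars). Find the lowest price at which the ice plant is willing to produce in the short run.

$13 per unit

Short-run supply begins at min AVC. From VC = 25q - 12q^2 + 3q^3, AVC = 25 - 12q + 3q^2.
At the minimum of AVC, MC = AVC. MC = 25 - 24q + 9q^2; setting MC = AVC gives 6q^2 - 12q = 0, so q = 2. min AVC = 13.
So the shutdown price is $13.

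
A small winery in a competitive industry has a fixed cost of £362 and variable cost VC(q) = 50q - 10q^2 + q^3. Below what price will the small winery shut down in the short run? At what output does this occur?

£25 per unit, at q = 5

The firm shuts down when price falls below the minimum of average variable cost. AVC = VC/q = 50 - 10q + q^2.
dAVC/dq = -10 + 2q = 0 gives q = 5. min AVC = 50 - 10·5 + 5^2 = 25.
So the shutdown price is £25.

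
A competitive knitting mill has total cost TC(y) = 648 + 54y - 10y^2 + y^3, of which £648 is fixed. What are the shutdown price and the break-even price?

AVC = 54 - 10y + y^2; minimized at y = 5, giving min AVC = £29. That is the shutdown price.
ATC = 648/y + 54 - 10y + y^2. Setting dATC/dy = −648/y^2 − 10 + 2y = 0 gives y = 9 (since 2·9^3 − 10·9^2 = 648).
min ATC = 648/9 + 54 − 10·9 + 9^2 = £117. That is the break-even price.
Between these two prices the firm operates at a loss; above £117 it earns a profit.

Shutdown price = £29; break-even price = £117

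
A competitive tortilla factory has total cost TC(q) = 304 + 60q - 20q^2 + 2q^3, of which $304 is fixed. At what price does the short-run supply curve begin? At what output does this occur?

The firm shuts down when price falls below the minimum of average variable cost. AVC = VC/q = 60 - 20q + 2q^2.
dAVC/dq = -20 + 4q = 0 gives q = 5. min AVC = 60 - 20·5 + 2·5^2 = 10.
For P < $10 the firm produces nothing.

$10 per unit, at q = 5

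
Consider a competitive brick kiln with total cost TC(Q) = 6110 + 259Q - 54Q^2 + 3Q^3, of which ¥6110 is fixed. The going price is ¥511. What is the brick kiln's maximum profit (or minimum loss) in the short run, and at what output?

Profit = -¥230 at Q = 14

AVC = 259 - 54Q + 3Q^2; min AVC = ¥16 at Q = 9. Since P = ¥511 ≥ min AVC, the firm produces.
With MC = 259 - 108Q + 9Q^2, P = MC on the upward-sloping part at Q* = 14.
TR = 511·14 = 7154. TC = 6110 + 1274 = 7384. Profit = 7154 − 7384 = -¥230.
Shutting down would mean losing the fixed cost of ¥6110, so operating at a loss of ¥230 is better by ¥5880.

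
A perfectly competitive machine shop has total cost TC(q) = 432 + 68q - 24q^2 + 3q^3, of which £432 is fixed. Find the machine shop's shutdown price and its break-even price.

Shutdown price = £20; break-even price = £104

AVC = 68 - 24q + 3q^2; minimized at q = 4, giving min AVC = £20. That is the shutdown price.
ATC = 432/q + 68 - 24q + 3q^2. Setting dATC/dq = −432/q^2 − 24 + 6q = 0 gives q = 6 (since 6·6^3 − 24·6^2 = 432).
min ATC = 432/6 + 68 − 24·6 + 3·6^2 = £104. That is the break-even price.
For £20 ≤ P < £104 the firm produces at a loss; below £20 it shuts down.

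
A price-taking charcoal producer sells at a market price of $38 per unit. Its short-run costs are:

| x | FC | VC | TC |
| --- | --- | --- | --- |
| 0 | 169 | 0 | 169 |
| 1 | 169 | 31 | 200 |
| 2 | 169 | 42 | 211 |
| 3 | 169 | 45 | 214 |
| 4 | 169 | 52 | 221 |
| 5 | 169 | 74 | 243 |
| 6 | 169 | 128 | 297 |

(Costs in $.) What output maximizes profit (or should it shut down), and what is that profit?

Profit at each row (π = 38x − TC): x=0: -169; x=1: -162; x=2: -135; x=3: -100; x=4: -69; x=5: -53; x=6: -69.
Profit is maximized at x = 5. AVC there is 74/5 = $14.80 ≤ P, so producing beats shutting down (which would give -$169).

x = 5; profit = -$53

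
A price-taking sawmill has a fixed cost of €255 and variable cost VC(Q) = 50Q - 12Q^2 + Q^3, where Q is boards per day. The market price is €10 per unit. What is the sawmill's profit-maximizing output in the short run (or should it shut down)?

From TC, MC = TC'(Q) = 50 - 24Q + 3Q^2 and AVC = VC/Q = 50 - 12Q + Q^2.
AVC is minimized where dAVC/dQ = -12 + 2Q = 0, at Q = 6; min AVC = 50 - 12·6 + 6^2 = €14.
P = €10 lies below min AVC = €14; no output level covers variable cost.
Shutting down limits the loss to fixed cost, €255.

Shut down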